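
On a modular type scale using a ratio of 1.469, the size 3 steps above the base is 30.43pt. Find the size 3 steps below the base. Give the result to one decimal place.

Moving from step +3 to step -3 is 6 steps down, so divide by r⁶.
30.43 ÷ 1.469⁶ = 30.43 ÷ 10.04918 ≈ 3.028

3.0pt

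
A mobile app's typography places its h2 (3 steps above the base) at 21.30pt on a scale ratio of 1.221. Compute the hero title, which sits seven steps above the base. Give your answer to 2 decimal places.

47.34pt

Moving from step +3 to step +7 is 4 steps up, so multiply by r⁴.
21.30 × 1.221⁴ = 21.30 × 2.22261 ≈ 47.342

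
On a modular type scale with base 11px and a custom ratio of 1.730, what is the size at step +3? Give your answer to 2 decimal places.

Each step on a modular scale multiplies by the ratio, so the size n steps from the base is base × ratioⁿ.
11.0 × 1.730³ = 11.0 × 5.17772 ≈ 56.95

56.95px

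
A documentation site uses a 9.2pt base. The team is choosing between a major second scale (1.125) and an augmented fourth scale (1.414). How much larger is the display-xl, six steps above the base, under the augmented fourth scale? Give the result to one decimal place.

Major second: 9.2 × 1.125⁶ = 18.651pt
Augmented fourth: 9.2 × 1.414⁶ = 73.533pt
Difference: 73.533 − 18.651 = 54.882pt

54.9pt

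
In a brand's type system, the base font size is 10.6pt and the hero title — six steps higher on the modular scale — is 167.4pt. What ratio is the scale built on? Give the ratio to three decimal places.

1.584

The ratio satisfies 10.6 × r⁶ = 167.4, so r = (167.4 / 10.6)^(1/6).
r = 15.7925^(1/6) ≈ 1.5840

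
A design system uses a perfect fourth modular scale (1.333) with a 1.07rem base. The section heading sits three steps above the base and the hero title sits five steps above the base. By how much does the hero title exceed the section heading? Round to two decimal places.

1.97rem

Step 3: 1.07 × 1.333³ = 2.5344rem
Step 5: 1.07 × 1.333⁵ = 4.5033rem
Difference: 4.5033 − 2.5344 = 1.9689rem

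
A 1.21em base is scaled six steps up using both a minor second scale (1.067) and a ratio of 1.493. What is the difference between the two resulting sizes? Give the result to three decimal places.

11.616em

Minor second: 1.21 × 1.067⁶ = 1.78555em
At 1.493: 1.21 × 1.493⁶ = 13.40122em
Difference: 13.40122 − 1.78555 = 11.61567em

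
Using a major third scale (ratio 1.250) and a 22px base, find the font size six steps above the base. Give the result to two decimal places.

83.92px

A modular type scale is a geometric sequence: sizeₙ = base × rⁿ.
22.0 × 1.250⁶ = 22.0 × 3.81470 ≈ 83.92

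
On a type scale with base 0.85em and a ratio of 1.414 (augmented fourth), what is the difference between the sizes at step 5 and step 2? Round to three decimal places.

3.105em

Step 2: 0.85 × 1.414² = 1.69949em
Step 5: 0.85 × 1.414⁵ = 4.80470em
Difference: 4.80470 − 1.69949 = 3.10521em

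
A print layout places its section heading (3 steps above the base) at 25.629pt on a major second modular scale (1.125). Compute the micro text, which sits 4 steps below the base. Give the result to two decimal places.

11.24pt

25.629 ÷ 1.125⁷ = 25.629 ÷ 2.28070 ≈ 11.237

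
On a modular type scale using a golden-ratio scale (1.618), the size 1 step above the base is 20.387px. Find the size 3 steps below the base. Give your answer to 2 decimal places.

20.387 ÷ 1.618⁴ = 20.387 ÷ 6.85353 ≈ 2.975

2.97px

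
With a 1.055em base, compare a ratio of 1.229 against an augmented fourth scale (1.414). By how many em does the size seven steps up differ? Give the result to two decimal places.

At 1.229: 1.055 × 1.229⁷ = 4.4680em
Augmented fourth: 1.055 × 1.414⁷ = 11.9234em
Difference: 11.9234 − 4.4680 = 7.4554em

7.46em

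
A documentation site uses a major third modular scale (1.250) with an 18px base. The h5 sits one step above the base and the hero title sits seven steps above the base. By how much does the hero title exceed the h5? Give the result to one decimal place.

63.3px

Step 1: 18.0 × 1.250 = 22.500px
Step 7: 18.0 × 1.250⁷ = 85.831px
Difference: 85.831 − 22.500 = 63.331px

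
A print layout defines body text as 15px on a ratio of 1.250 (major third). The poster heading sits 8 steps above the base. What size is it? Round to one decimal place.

A modular type scale is a geometric sequence: sizeₙ = base × rⁿ.
15.0 × 1.250⁸ = 15.0 × 5.96046 ≈ 89.41

89.4px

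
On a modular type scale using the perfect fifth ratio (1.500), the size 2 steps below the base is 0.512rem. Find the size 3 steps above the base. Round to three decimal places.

The gap is 3 − (-2) = 5 steps, so the factor is 1.500^5.
0.512 × 1.500⁵ = 0.512 × 7.59375 ≈ 3.888

3.888rem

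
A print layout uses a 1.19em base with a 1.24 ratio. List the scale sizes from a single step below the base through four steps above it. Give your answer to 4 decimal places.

0.9597em, 1.1900em, 1.4756em, 1.8297em, 2.2689em, 2.8134em

Step -1: 1.19 ÷ 1.24 = 0.9597
Step 0: 1.19em
Step 1: 1.19 × 1.24 = 1.4756
Step 2: 1.19 × 1.24² = 1.8297
Step 3: 1.19 × 1.24³ = 2.2689
Step 4: 1.19 × 1.24⁴ = 2.8134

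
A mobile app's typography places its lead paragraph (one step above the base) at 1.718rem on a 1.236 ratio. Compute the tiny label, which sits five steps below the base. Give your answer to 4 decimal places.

The gap is -5 − (1) = -6 steps, so the factor is 1.236^-6.
1.718 ÷ 1.236⁶ = 1.718 ÷ 3.56542 ≈ 0.4819

0.4819rem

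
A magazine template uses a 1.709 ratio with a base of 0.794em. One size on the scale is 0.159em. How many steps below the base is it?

3

1.709ⁿ = 0.794 / 0.159 = 4.9937
n = ln(4.9937) / ln(1.709) = 1.6082 / 0.5359 ≈ 3.00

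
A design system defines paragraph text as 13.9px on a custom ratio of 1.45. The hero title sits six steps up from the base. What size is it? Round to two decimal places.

A modular type scale is a geometric sequence: sizeₙ = base × rⁿ.
13.9 × 1.45⁶ = 13.9 × 9.29411 ≈ 129.19

129.19px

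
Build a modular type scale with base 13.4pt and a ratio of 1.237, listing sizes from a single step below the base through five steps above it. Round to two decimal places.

Step -1: 13.4 ÷ 1.237 = 10.83
Step 0: 13.4pt
Step 1: 13.4 × 1.237 = 16.58
Step 2: 13.4 × 1.237² = 20.50
Step 3: 13.4 × 1.237³ = 25.36
Step 4: 13.4 × 1.237⁴ = 31.37
Step 5: 13.4 × 1.237⁵ = 38.81

10.83pt, 13.40pt, 16.58pt, 20.50pt, 25.36pt, 31.37pt, 38.81pt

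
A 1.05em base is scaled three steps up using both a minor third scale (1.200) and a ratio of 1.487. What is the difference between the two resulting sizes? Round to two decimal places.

1.64em

Minor third: 1.05 × 1.200³ = 1.8144em
At 1.487: 1.05 × 1.487³ = 3.4524em
Difference: 3.4524 − 1.8144 = 1.6380em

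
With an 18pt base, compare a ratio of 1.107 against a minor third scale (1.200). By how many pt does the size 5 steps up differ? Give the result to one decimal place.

14.9pt

At 1.107: 18.0 × 1.107⁵ = 29.923pt
Minor third: 18.0 × 1.200⁵ = 44.790pt
Difference: 44.790 − 29.923 = 14.867pt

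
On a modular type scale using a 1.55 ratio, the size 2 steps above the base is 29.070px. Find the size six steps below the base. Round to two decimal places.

The gap is -6 − (2) = -8 steps, so the factor is 1.55^-8.
29.070 ÷ 1.55⁸ = 29.070 ÷ 33.31606 ≈ 0.873

0.87px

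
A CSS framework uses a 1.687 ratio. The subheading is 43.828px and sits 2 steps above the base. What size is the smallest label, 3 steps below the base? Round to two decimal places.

43.828 ÷ 1.687⁵ = 43.828 ÷ 13.66392 ≈ 3.208

3.21px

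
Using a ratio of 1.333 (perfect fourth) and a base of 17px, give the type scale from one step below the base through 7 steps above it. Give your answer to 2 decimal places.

12.75px, 17.00px, 22.66px, 30.21px, 40.27px, 53.67px, 71.55px, 95.37px, 127.13px

Step -1: 17.0 ÷ 1.333 = 12.75
Step 0: 17px
Step 1: 17.0 × 1.333 = 22.66
Step 2: 17.0 × 1.333² = 30.21
Step 3: 17.0 × 1.333³ = 40.27
Step 4: 17.0 × 1.333⁴ = 53.67
Step 5: 17.0 × 1.333⁵ = 71.55
Step 6: 17.0 × 1.333⁶ = 95.37
Step 7: 17.0 × 1.333⁷ = 127.13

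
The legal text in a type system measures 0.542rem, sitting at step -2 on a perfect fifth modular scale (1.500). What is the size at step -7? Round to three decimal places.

The gap is -7 − (-2) = -5 steps, so the factor is 1.500^-5.
0.542 ÷ 1.500⁵ = 0.542 ÷ 7.59375 ≈ 0.071

0.071rem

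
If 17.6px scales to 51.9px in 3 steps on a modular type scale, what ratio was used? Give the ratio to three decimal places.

r³ = 51.9 / 17.6, so r = (51.9/17.6)^(1/3).
r = 2.9489^(1/3) ≈ 1.4340

1.434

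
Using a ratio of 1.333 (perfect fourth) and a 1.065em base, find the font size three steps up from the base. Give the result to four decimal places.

2.5226em

Every step multiplies by the scale ratio.
1.065 × 1.333³ = 1.065 × 2.36859 ≈ 2.5226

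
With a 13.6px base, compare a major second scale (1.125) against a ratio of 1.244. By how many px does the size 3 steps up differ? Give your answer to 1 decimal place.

Major second: 13.6 × 1.125³ = 19.364px
At 1.244: 13.6 × 1.244³ = 26.182px
Difference: 26.182 − 19.364 = 6.818px

6.8px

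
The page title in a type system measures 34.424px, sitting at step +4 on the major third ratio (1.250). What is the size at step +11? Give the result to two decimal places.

164.15px

The gap is 11 − (4) = 7 steps, so the factor is 1.250^7.
34.424 × 1.250⁷ = 34.424 × 4.76837 ≈ 164.146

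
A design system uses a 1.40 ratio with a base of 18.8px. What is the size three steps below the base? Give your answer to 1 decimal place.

18.8 ÷ 1.40³ = 18.8 ÷ 2.74400 ≈ 6.85

6.9px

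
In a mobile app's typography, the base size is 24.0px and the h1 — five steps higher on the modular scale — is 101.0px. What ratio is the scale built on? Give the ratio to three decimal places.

1.333

r⁵ = 101.0 / 24.0, so r = (101.0/24.0)^(1/5).
r = 4.2083^(1/5) ≈ 1.3330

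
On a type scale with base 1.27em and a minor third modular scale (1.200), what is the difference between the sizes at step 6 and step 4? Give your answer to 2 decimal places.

Step 4: 1.27 × 1.200⁴ = 2.6335em
Step 6: 1.27 × 1.200⁶ = 3.7922em
Difference: 3.7922 − 2.6335 = 1.1587em

1.16em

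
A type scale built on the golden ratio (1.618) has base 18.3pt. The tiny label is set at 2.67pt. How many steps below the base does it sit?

4

1.618ⁿ = 18.3 / 2.67 = 6.8539
n = ln(6.8539) / ln(1.618) = 1.9248 / 0.4812 ≈ 4.00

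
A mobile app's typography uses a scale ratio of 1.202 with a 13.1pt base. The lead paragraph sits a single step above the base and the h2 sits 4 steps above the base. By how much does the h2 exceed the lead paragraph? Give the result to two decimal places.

Step 1: 13.1 × 1.202 = 15.7462pt
Step 4: 13.1 × 1.202⁴ = 27.3457pt
Difference: 27.3457 − 15.7462 = 11.5995pt

11.60pt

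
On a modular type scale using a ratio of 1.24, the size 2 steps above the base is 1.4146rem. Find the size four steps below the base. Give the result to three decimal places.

The gap is -4 − (2) = -6 steps, so the factor is 1.24^-6.
1.4146 ÷ 1.24⁶ = 1.4146 ÷ 3.63522 ≈ 0.389

0.389rem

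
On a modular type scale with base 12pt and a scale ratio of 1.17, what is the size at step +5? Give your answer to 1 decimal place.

Every step multiplies by the scale ratio.
12.0 × 1.17⁵ = 12.0 × 2.19245 ≈ 26.31

26.3pt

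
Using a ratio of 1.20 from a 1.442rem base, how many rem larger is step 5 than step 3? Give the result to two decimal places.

1.10rem

Step 3: 1.442 × 1.20³ = 2.4918rem
Step 5: 1.442 × 1.20⁵ = 3.5882rem
Difference: 3.5882 − 2.4918 = 1.0964rem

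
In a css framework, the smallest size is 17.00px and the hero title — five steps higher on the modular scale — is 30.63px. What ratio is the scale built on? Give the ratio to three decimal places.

r⁵ = 30.63 / 17.00, so r = (30.63/17.00)^(1/5).
r = 1.8018^(1/5) ≈ 1.1250

1.125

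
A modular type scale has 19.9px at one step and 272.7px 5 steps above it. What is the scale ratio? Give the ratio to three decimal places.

The ratio satisfies 19.9 × r⁵ = 272.7, so r = (272.7 / 19.9)^(1/5).
r = 13.7035^(1/5) ≈ 1.6880

1.688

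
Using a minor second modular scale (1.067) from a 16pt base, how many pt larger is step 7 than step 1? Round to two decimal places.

Step 1: 16.0 × 1.067 = 17.0720pt
Step 7: 16.0 × 1.067⁷ = 25.1925pt
Difference: 25.1925 − 17.0720 = 8.1205pt

8.12pt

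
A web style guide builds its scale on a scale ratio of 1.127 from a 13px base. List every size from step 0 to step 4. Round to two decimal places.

13.00px, 14.65px, 16.51px, 18.61px, 20.97px

Step 0: 13px
Step 1: 13.0 × 1.127 = 14.65
Step 2: 13.0 × 1.127² = 16.51
Step 3: 13.0 × 1.127³ = 18.61
Step 4: 13.0 × 1.127⁴ = 20.97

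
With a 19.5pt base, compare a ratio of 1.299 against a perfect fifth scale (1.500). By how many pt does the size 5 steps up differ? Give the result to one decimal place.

At 1.299: 19.5 × 1.299⁵ = 72.124pt
Perfect fifth: 19.5 × 1.500⁵ = 148.078pt
Difference: 148.078 − 72.124 = 75.954pt

76.0pt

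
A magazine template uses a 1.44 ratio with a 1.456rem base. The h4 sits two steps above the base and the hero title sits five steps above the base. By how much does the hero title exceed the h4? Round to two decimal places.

Step 2: 1.456 × 1.44² = 3.0192rem
Step 5: 1.456 × 1.44⁵ = 9.0152rem
Difference: 9.0152 − 3.0192 = 5.9960rem

6.00rem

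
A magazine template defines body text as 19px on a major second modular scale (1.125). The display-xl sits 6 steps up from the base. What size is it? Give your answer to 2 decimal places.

38.52px

A modular type scale is a geometric sequence: sizeₙ = base × rⁿ.
19.0 × 1.125⁶ = 19.0 × 2.02729 ≈ 38.52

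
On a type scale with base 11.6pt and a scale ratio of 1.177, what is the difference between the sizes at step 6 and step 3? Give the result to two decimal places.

Step 3: 11.6 × 1.177³ = 18.9142pt
Step 6: 11.6 × 1.177⁶ = 30.8402pt
Difference: 30.8402 − 18.9142 = 11.9260pt

11.93pt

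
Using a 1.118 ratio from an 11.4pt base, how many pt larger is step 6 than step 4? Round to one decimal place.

4.5pt

Step 4: 11.4 × 1.118⁴ = 17.810pt
Step 6: 11.4 × 1.118⁶ = 22.262pt
Difference: 22.262 − 17.810 = 4.452pt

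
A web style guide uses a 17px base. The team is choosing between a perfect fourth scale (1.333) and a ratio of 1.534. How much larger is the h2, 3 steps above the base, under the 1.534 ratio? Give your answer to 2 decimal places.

Perfect fourth: 17.0 × 1.333³ = 40.2661px
At 1.534: 17.0 × 1.534³ = 61.3656px
Difference: 61.3656 − 40.2661 = 21.0995px

21.10px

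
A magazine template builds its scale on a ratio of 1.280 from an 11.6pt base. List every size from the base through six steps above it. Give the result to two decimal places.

Step 0: 11.6pt
Step 1: 11.6 × 1.280 = 14.85
Step 2: 11.6 × 1.280² = 19.01
Step 3: 11.6 × 1.280³ = 24.33
Step 4: 11.6 × 1.280⁴ = 31.14
Step 5: 11.6 × 1.280⁵ = 39.86
Step 6: 11.6 × 1.280⁶ = 51.02

11.60pt, 14.85pt, 19.01pt, 24.33pt, 31.14pt, 39.86pt, 51.02pt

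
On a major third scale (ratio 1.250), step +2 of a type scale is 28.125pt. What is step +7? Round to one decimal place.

85.8pt

28.125 × 1.250⁵ = 28.125 × 3.05176 ≈ 85.831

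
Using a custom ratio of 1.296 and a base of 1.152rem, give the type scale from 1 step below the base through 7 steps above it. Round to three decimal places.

0.889rem, 1.152rem, 1.493rem, 1.935rem, 2.508rem, 3.250rem, 4.212rem, 5.459rem, 7.074rem

Step -1: 1.152 ÷ 1.296 = 0.889
Step 0: 1.152rem
Step 1: 1.152 × 1.296 = 1.493
Step 2: 1.152 × 1.296² = 1.935
Step 3: 1.152 × 1.296³ = 2.508
Step 4: 1.152 × 1.296⁴ = 3.250
Step 5: 1.152 × 1.296⁵ = 4.212
Step 6: 1.152 × 1.296⁶ = 5.459
Step 7: 1.152 × 1.296⁷ = 7.074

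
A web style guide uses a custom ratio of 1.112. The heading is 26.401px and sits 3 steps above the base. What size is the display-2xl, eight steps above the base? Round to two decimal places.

44.89px

26.401 × 1.112⁵ = 26.401 × 1.70029 ≈ 44.889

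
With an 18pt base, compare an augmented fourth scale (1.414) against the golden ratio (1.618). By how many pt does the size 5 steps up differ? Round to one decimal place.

97.9pt

Augmented fourth: 18.0 × 1.414⁵ = 101.747pt
Golden ratio: 18.0 × 1.618⁵ = 199.602pt
Difference: 199.602 − 101.747 = 97.855pt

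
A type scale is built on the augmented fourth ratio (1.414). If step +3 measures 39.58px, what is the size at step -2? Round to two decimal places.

The gap is -2 − (3) = -5 steps, so the factor is 1.414^-5.
39.58 ÷ 1.414⁵ = 39.58 ÷ 5.65258 ≈ 7.002

7.00px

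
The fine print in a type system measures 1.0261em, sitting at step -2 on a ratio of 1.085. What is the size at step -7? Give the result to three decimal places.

1.0261 ÷ 1.085⁵ = 1.0261 ÷ 1.50366 ≈ 0.682

0.682em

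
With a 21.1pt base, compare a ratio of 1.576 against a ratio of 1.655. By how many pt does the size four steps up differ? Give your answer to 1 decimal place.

28.1pt

At 1.576: 21.1 × 1.576⁴ = 130.169pt
At 1.655: 21.1 × 1.655⁴ = 158.298pt
Difference: 158.298 − 130.169 = 28.129pt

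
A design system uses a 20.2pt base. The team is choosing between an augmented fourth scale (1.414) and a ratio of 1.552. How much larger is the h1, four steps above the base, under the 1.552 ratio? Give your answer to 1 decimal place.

Augmented fourth: 20.2 × 1.414⁴ = 80.751pt
At 1.552: 20.2 × 1.552⁴ = 117.197pt
Difference: 117.197 − 80.751 = 36.446pt

36.4pt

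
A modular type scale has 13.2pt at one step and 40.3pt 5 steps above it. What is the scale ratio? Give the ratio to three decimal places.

1.250

r⁵ = 40.3 / 13.2, so r = (40.3/13.2)^(1/5).
r = 3.0530^(1/5) ≈ 1.2501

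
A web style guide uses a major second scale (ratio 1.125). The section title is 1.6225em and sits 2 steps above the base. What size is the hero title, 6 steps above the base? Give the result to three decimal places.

Moving from step +2 to step +6 is 4 steps up, so multiply by r⁴.
1.6225 × 1.125⁴ = 1.6225 × 1.60181 ≈ 2.599

2.599em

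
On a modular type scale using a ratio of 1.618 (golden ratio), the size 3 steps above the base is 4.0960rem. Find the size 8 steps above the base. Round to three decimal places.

45.421rem

The gap is 8 − (3) = 5 steps, so the factor is 1.618^5.
4.0960 × 1.618⁵ = 4.0960 × 11.08901 ≈ 45.421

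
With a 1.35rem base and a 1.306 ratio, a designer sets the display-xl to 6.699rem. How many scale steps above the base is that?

6

1.306ⁿ = 6.699 / 1.35 = 4.9622
n = ln(4.9622) / ln(1.306) = 1.6019 / 0.2670 ≈ 6.00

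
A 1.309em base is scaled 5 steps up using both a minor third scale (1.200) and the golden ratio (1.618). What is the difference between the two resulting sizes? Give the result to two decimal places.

11.26em

Minor third: 1.309 × 1.200⁵ = 3.2572em
Golden ratio: 1.309 × 1.618⁵ = 14.5155em
Difference: 14.5155 − 3.2572 = 11.2583em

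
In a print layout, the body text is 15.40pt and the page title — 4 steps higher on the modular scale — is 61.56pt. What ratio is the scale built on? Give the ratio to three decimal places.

The ratio satisfies 15.40 × r⁴ = 61.56, so r = (61.56 / 15.40)^(1/4).
r = 3.9974^(1/4) ≈ 1.4140

1.414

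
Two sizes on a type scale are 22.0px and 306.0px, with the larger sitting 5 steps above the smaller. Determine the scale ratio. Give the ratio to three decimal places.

1.693

The ratio satisfies 22.0 × r⁵ = 306.0, so r = (306.0 / 22.0)^(1/5).
r = 13.9091^(1/5) ≈ 1.6930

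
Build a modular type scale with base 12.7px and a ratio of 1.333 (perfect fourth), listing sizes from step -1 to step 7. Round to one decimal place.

Step -1: 12.7 ÷ 1.333 = 9.5
Step 0: 12.7px
Step 1: 12.7 × 1.333 = 16.9
Step 2: 12.7 × 1.333² = 22.6
Step 3: 12.7 × 1.333³ = 30.1
Step 4: 12.7 × 1.333⁴ = 40.1
Step 5: 12.7 × 1.333⁵ = 53.5
Step 6: 12.7 × 1.333⁶ = 71.2
Step 7: 12.7 × 1.333⁷ = 95.0

9.5px, 12.7px, 16.9px, 22.6px, 30.1px, 40.1px, 53.5px, 71.2px, 95.0px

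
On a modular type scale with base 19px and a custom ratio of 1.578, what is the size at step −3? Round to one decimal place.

4.8px

19.0 ÷ 1.578³ = 19.0 ÷ 3.92935 ≈ 4.84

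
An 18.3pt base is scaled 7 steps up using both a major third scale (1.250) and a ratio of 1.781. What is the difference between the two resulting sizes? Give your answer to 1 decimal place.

952.9pt

Major third: 18.3 × 1.250⁷ = 87.261pt
At 1.781: 18.3 × 1.781⁷ = 1040.156pt
Difference: 1040.156 − 87.261 = 952.895pt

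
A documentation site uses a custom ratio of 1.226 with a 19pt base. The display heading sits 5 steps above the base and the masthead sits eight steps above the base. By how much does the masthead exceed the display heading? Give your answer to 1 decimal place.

44.4pt

Step 5: 19.0 × 1.226⁵ = 52.627pt
Step 8: 19.0 × 1.226⁸ = 96.979pt
Difference: 96.979 − 52.627 = 44.352pt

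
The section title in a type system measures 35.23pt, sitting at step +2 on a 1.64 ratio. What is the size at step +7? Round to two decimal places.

417.96pt

Moving from step +2 to step +7 is 5 steps up, so multiply by r⁵.
35.23 × 1.64⁵ = 35.23 × 11.86367 ≈ 417.957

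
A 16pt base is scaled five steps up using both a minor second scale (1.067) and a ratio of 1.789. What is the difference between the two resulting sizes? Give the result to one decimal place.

271.1pt

Minor second: 16.0 × 1.067⁵ = 22.128pt
At 1.789: 16.0 × 1.789⁵ = 293.205pt
Difference: 293.205 − 22.128 = 271.077pt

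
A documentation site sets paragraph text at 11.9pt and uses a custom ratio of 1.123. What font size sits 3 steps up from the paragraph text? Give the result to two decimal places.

16.85pt

11.9 × 1.123³ = 11.9 × 1.41625 ≈ 16.85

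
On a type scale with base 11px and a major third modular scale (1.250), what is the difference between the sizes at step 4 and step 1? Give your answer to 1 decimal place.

13.1px

Step 1: 11.0 × 1.250 = 13.750px
Step 4: 11.0 × 1.250⁴ = 26.855px
Difference: 26.855 − 13.750 = 13.105px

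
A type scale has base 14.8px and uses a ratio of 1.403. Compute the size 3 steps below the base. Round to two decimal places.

5.36px

Every step multiplies by the scale ratio.
14.8 ÷ 1.403³ = 14.8 ÷ 2.76168 ≈ 5.36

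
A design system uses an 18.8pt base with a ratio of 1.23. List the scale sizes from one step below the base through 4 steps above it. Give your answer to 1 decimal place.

Step -1: 18.8 ÷ 1.23 = 15.3
Step 0: 18.8pt
Step 1: 18.8 × 1.23 = 23.1
Step 2: 18.8 × 1.23² = 28.4
Step 3: 18.8 × 1.23³ = 35.0
Step 4: 18.8 × 1.23⁴ = 43.0

15.3pt, 18.8pt, 23.1pt, 28.4pt, 35.0pt, 43.0pt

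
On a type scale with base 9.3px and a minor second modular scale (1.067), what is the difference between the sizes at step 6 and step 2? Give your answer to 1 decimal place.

Step 2: 9.3 × 1.067² = 10.588px
Step 6: 9.3 × 1.067⁶ = 13.724px
Difference: 13.724 − 10.588 = 3.136px

3.1px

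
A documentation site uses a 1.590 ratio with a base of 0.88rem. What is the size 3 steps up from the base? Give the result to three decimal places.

3.537rem

Each step on a modular scale multiplies by the ratio, so the size n steps from the base is base × ratioⁿ.
0.88 × 1.590³ = 0.88 × 4.01968 ≈ 3.537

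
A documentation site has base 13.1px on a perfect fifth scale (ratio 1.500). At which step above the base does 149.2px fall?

1.500ⁿ = 149.2 / 13.1 = 11.3893
n = ln(11.3893) / ln(1.500) = 2.4327 / 0.4055 ≈ 6.00

6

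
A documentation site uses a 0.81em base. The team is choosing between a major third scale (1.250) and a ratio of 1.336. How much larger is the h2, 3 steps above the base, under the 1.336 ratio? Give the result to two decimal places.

0.35em

Major third: 0.81 × 1.250³ = 1.5820em
At 1.336: 0.81 × 1.336³ = 1.9315em
Difference: 1.9315 − 1.5820 = 0.3495em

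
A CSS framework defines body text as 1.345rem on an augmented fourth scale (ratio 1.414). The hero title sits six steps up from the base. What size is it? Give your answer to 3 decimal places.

Each step on a modular scale multiplies by the ratio, so the size n steps from the base is base × ratioⁿ.
1.345 × 1.414⁶ = 1.345 × 7.99275 ≈ 10.750

10.750rem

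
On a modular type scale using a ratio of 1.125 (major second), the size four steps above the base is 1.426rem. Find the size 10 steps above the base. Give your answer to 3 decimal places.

1.426 × 1.125⁶ = 1.426 × 2.02729 ≈ 2.891

2.891rem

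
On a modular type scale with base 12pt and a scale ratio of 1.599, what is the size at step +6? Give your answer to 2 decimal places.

200.57pt

12.0 × 1.599⁶ = 12.0 × 16.71440 ≈ 200.57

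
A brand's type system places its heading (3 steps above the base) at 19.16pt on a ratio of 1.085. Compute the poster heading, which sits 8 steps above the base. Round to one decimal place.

28.8pt

19.16 × 1.085⁵ = 19.16 × 1.50366 ≈ 28.810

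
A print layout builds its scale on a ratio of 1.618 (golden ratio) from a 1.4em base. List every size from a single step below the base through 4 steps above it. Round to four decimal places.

Step -1: 1.4 ÷ 1.618 = 0.8653
Step 0: 1.4em
Step 1: 1.4 × 1.618 = 2.2652
Step 2: 1.4 × 1.618² = 3.6651
Step 3: 1.4 × 1.618³ = 5.9301
Step 4: 1.4 × 1.618⁴ = 9.5949

0.8653em, 1.4000em, 2.2652em, 3.6651em, 5.9301em, 9.5949em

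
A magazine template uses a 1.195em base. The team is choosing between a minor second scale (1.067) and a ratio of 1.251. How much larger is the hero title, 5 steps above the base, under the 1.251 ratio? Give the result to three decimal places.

2.009em

Minor second: 1.195 × 1.067⁵ = 1.65268em
At 1.251: 1.195 × 1.251⁵ = 3.66146em
Difference: 3.66146 − 1.65268 = 2.00878em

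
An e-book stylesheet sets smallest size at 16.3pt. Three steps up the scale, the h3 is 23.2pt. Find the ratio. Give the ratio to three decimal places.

1.125

r³ = 23.2 / 16.3, so r = (23.2/16.3)^(1/3).
r = 1.4233^(1/3) ≈ 1.1249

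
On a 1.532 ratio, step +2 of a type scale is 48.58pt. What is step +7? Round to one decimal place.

410.0pt

48.58 × 1.532⁵ = 48.58 × 8.43906 ≈ 409.969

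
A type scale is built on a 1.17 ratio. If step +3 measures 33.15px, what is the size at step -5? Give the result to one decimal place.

Moving from step +3 to step -5 is 8 steps down, so divide by r⁸.
33.15 ÷ 1.17⁸ = 33.15 ÷ 3.51145 ≈ 9.441

9.4px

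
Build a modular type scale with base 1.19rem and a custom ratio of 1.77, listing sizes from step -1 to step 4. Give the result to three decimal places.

0.672rem, 1.190rem, 2.106rem, 3.728rem, 6.599rem, 11.680rem

Step -1: 1.19 ÷ 1.77 = 0.672
Step 0: 1.19rem
Step 1: 1.19 × 1.77 = 2.106
Step 2: 1.19 × 1.77² = 3.728
Step 3: 1.19 × 1.77³ = 6.599
Step 4: 1.19 × 1.77⁴ = 11.680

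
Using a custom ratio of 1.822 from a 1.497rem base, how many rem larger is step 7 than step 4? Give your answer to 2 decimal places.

83.29rem

Step 4: 1.497 × 1.822⁴ = 16.4974rem
Step 7: 1.497 × 1.822⁷ = 99.7839rem
Difference: 99.7839 − 16.4974 = 83.2865rem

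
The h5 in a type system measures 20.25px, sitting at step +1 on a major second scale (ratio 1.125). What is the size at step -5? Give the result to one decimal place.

10.0px

Moving from step +1 to step -5 is 6 steps down, so divide by r⁶.
20.25 ÷ 1.125⁶ = 20.25 ÷ 2.02729 ≈ 9.989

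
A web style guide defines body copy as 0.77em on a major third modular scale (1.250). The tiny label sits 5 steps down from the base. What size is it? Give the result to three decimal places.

0.252em

Each step on a modular scale multiplies by the ratio, so the size n steps from the base is base × ratioⁿ.
0.77 ÷ 1.250⁵ = 0.77 ÷ 3.05176 ≈ 0.252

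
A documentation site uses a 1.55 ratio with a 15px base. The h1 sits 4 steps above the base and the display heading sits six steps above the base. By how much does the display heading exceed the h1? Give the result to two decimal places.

121.43px

Step 4: 15.0 × 1.55⁴ = 86.5801px
Step 6: 15.0 × 1.55⁶ = 208.0087px
Difference: 208.0087 − 86.5801 = 121.4286px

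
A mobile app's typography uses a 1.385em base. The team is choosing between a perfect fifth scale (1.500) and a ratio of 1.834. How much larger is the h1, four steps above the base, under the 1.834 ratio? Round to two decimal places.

Perfect fifth: 1.385 × 1.500⁴ = 7.0116em
At 1.834: 1.385 × 1.834⁴ = 15.6692em
Difference: 15.6692 − 7.0116 = 8.6576em

8.66em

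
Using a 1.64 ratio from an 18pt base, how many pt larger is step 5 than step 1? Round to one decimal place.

Step 1: 18.0 × 1.64 = 29.520pt
Step 5: 18.0 × 1.64⁵ = 213.546pt
Difference: 213.546 − 29.520 = 184.026pt

184.0pt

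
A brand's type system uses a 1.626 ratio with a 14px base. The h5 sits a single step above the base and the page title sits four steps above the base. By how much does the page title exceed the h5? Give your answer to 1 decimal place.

Step 1: 14.0 × 1.626 = 22.764px
Step 4: 14.0 × 1.626⁴ = 97.861px
Difference: 97.861 − 22.764 = 75.097px

75.1px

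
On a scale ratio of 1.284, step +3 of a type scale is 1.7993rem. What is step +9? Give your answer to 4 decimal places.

The gap is 9 − (3) = 6 steps, so the factor is 1.284^6.
1.7993 × 1.284⁶ = 1.7993 × 4.48116 ≈ 8.0629

8.0629rem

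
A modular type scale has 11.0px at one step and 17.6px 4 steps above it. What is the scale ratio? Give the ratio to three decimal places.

r⁴ = 17.6 / 11.0, so r = (17.6/11.0)^(1/4).
r = 1.6000^(1/4) ≈ 1.1247

1.125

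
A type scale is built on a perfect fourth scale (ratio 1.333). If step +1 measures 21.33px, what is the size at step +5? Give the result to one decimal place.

Moving from step +1 to step +5 is 4 steps up, so multiply by r⁴.
21.33 × 1.333⁴ = 21.33 × 3.15733 ≈ 67.346

67.3px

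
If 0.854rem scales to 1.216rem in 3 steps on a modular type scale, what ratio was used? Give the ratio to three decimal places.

1.125

r³ = 1.216 / 0.854, so r = (1.216/0.854)^(1/3).
r = 1.4239^(1/3) ≈ 1.1250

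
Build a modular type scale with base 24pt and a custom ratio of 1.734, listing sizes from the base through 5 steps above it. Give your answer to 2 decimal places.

24.00pt, 41.62pt, 72.16pt, 125.13pt, 216.97pt, 376.23pt

Step 0: 24pt
Step 1: 24.0 × 1.734 = 41.62
Step 2: 24.0 × 1.734² = 72.16
Step 3: 24.0 × 1.734³ = 125.13
Step 4: 24.0 × 1.734⁴ = 216.97
Step 5: 24.0 × 1.734⁵ = 376.23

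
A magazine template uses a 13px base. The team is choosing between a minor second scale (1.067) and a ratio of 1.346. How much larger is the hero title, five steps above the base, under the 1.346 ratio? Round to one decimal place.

Minor second: 13.0 × 1.067⁵ = 17.979px
At 1.346: 13.0 × 1.346⁵ = 57.434px
Difference: 57.434 − 17.979 = 39.455px

39.5px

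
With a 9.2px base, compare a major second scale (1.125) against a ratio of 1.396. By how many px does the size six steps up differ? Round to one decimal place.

Major second: 9.2 × 1.125⁶ = 18.651px
At 1.396: 9.2 × 1.396⁶ = 68.093px
Difference: 68.093 − 18.651 = 49.442px

49.4px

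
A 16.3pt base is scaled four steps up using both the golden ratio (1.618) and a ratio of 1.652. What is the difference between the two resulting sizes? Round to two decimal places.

Golden ratio: 16.3 × 1.618⁴ = 111.7125pt
At 1.652: 16.3 × 1.652⁴ = 121.4025pt
Difference: 121.4025 − 111.7125 = 9.6900pt

9.69pt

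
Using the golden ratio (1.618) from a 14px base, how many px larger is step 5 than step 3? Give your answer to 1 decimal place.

95.9px

Step 3: 14.0 × 1.618³ = 59.301px
Step 5: 14.0 × 1.618⁵ = 155.246px
Difference: 155.246 − 59.301 = 95.945px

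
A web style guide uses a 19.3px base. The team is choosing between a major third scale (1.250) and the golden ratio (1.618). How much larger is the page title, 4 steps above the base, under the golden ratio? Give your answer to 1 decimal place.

85.2px

Major third: 19.3 × 1.250⁴ = 47.119px
Golden ratio: 19.3 × 1.618⁴ = 132.273px
Difference: 132.273 − 47.119 = 85.154px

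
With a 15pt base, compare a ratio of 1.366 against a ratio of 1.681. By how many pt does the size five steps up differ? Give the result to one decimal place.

130.0pt

At 1.366: 15.0 × 1.366⁵ = 71.342pt
At 1.681: 15.0 × 1.681⁵ = 201.340pt
Difference: 201.340 − 71.342 = 129.998pt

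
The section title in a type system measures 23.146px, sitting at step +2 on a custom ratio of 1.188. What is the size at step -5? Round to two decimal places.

The gap is -5 − (2) = -7 steps, so the factor is 1.188^-7.
23.146 ÷ 1.188⁷ = 23.146 ÷ 3.33976 ≈ 6.930

6.93px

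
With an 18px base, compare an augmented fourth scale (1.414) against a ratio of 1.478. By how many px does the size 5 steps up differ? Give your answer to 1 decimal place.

25.2px

Augmented fourth: 18.0 × 1.414⁵ = 101.747px
At 1.478: 18.0 × 1.478⁵ = 126.953px
Difference: 126.953 − 101.747 = 25.206px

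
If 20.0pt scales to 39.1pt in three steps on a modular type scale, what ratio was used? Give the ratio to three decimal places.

The ratio satisfies 20.0 × r³ = 39.1, so r = (39.1 / 20.0)^(1/3).
r = 1.9550^(1/3) ≈ 1.2504

1.250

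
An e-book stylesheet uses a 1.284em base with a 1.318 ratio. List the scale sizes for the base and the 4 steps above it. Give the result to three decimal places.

1.284em, 1.692em, 2.230em, 2.940em, 3.875em

Step 0: 1.284em
Step 1: 1.284 × 1.318 = 1.692
Step 2: 1.284 × 1.318² = 2.230
Step 3: 1.284 × 1.318³ = 2.940
Step 4: 1.284 × 1.318⁴ = 3.875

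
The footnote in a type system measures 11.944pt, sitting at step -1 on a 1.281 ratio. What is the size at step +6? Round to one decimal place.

11.944 × 1.281⁷ = 11.944 × 5.66036 ≈ 67.607

67.6pt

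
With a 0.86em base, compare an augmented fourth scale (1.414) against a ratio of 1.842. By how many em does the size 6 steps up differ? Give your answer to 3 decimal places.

Augmented fourth: 0.86 × 1.414⁶ = 6.87377em
At 1.842: 0.86 × 1.842⁶ = 33.59203em
Difference: 33.59203 − 6.87377 = 26.71826em

26.718em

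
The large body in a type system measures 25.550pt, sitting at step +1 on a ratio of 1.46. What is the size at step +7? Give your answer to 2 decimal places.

247.46pt

25.550 × 1.46⁶ = 25.550 × 9.68539 ≈ 247.462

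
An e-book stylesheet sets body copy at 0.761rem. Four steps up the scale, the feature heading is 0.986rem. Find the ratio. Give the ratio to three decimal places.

1.067

The ratio satisfies 0.761 × r⁴ = 0.986, so r = (0.986 / 0.761)^(1/4).
r = 1.2957^(1/4) ≈ 1.0669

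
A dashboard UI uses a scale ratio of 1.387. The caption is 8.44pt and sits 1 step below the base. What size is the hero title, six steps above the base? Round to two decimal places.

8.44 × 1.387⁷ = 8.44 × 9.87496 ≈ 83.345

83.34pt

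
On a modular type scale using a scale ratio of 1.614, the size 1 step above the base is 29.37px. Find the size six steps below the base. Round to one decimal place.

1.0px

The gap is -6 − (1) = -7 steps, so the factor is 1.614^-7.
29.37 ÷ 1.614⁷ = 29.37 ÷ 28.53151 ≈ 1.029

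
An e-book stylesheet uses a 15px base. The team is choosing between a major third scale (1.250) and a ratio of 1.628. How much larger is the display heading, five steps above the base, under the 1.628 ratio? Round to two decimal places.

Major third: 15.0 × 1.250⁵ = 45.7764px
At 1.628: 15.0 × 1.628⁵ = 171.5392px
Difference: 171.5392 − 45.7764 = 125.7628px

125.76px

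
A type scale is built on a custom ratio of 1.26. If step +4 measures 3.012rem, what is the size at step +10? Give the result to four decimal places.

3.012 × 1.26⁶ = 3.012 × 4.00150 ≈ 12.0525

12.0525rem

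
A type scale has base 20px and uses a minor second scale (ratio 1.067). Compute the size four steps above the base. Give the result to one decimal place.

25.9px

Every step multiplies by the scale ratio.
20.0 × 1.067⁴ = 20.0 × 1.29616 ≈ 25.92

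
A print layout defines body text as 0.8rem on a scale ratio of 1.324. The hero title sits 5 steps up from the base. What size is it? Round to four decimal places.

3.2548rem

Each step on a modular scale multiplies by the ratio, so the size n steps from the base is base × ratioⁿ.
0.8 × 1.324⁵ = 0.8 × 4.06855 ≈ 3.2548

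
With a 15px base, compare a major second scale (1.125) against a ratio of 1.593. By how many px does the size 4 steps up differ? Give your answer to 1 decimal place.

72.6px

Major second: 15.0 × 1.125⁴ = 24.027px
At 1.593: 15.0 × 1.593⁴ = 96.595px
Difference: 96.595 − 24.027 = 72.568px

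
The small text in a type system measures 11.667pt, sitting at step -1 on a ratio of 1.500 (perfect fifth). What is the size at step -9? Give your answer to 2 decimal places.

0.46pt

11.667 ÷ 1.500⁸ = 11.667 ÷ 25.62891 ≈ 0.455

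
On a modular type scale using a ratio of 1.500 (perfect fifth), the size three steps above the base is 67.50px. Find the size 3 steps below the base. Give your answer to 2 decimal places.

67.50 ÷ 1.500⁶ = 67.50 ÷ 11.39062 ≈ 5.926

5.93px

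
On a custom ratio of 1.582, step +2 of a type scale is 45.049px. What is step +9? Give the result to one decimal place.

45.049 × 1.582⁷ = 45.049 × 24.79964 ≈ 1117.199

1117.2px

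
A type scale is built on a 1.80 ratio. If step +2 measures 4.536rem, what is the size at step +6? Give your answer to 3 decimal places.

47.617rem

4.536 × 1.80⁴ = 4.536 × 10.49760 ≈ 47.617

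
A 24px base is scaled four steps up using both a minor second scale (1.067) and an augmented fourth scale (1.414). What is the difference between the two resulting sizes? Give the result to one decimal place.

Minor second: 24.0 × 1.067⁴ = 31.108px
Augmented fourth: 24.0 × 1.414⁴ = 95.942px
Difference: 95.942 − 31.108 = 64.834px

64.8px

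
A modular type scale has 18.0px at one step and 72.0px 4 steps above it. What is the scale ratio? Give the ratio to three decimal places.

1.414

r⁴ = 72.0 / 18.0, so r = (72.0/18.0)^(1/4).
r = 4.0000^(1/4) ≈ 1.4142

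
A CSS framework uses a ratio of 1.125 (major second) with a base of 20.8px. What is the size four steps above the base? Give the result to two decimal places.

Each step on a modular scale multiplies by the ratio, so the size n steps from the base is base × ratioⁿ.
20.8 × 1.125⁴ = 20.8 × 1.60181 ≈ 33.32

33.32px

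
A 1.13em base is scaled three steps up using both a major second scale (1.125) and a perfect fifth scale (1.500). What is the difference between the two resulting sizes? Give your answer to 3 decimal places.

Major second: 1.13 × 1.125³ = 1.60893em
Perfect fifth: 1.13 × 1.500³ = 3.81375em
Difference: 3.81375 − 1.60893 = 2.20482em

2.205em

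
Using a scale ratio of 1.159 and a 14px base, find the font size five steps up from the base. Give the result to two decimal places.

14.0 × 1.159⁵ = 14.0 × 2.09130 ≈ 29.28

29.28px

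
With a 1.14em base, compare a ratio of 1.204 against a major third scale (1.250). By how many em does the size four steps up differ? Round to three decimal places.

At 1.204: 1.14 × 1.204⁴ = 2.39558em
Major third: 1.14 × 1.250⁴ = 2.78320em
Difference: 2.78320 − 2.39558 = 0.38762em

0.388em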